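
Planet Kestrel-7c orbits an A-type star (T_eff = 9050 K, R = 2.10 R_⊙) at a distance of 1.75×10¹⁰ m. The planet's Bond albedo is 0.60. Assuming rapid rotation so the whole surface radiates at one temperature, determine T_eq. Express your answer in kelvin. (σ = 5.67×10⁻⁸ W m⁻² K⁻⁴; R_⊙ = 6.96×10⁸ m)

R_⋆ = 2.10 × 6.96×10⁸ = 1.46×10⁹ m.
L = 4πR_⋆²σT_⋆⁴ = 4π(1.46×10⁹)² × 5.67×10⁻⁸ × (9050)⁴ = 1.02×10²⁸ W.
S = L/(4πd²) = 2.65×10⁶ W m⁻².
Energy balance: absorbed = emitted ⇒ πR²·S(1−A) = 4πR²·σT_eq⁴, so T_eq⁴ = S(1−A)/(4σ).
T_eq = [2.65×10⁶ × 0.40 / (4 × 5.67×10⁻⁸)]^(1/4) = (4.68×10¹²)^(1/4) = 1470 K.

T_eq ≈ 1470 K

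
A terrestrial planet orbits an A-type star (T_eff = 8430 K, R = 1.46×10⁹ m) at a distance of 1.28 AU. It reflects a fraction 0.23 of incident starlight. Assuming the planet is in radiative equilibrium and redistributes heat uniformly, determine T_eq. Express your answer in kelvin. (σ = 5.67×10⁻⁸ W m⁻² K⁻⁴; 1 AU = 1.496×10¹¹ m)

T_eq ≈ 488 K

d = 1.28 AU = 1.91×10¹¹ m.
L = 4πR_⋆²σT_⋆⁴ = 4π(1.46×10⁹)² × 5.67×10⁻⁸ × (8430)⁴ = 7.67×10²⁷ W.
S = L/(4πd²) = 1.66×10⁴ W m⁻².
Energy balance: absorbed = emitted ⇒ πR²·S(1−A) = 4πR²·σT_eq⁴, so T_eq⁴ = S(1−A)/(4σ).
T_eq = [1.66×10⁴ × 0.77 / (4 × 5.67×10⁻⁸)]^(1/4) = (5.65×10¹⁰)^(1/4) = 488 K.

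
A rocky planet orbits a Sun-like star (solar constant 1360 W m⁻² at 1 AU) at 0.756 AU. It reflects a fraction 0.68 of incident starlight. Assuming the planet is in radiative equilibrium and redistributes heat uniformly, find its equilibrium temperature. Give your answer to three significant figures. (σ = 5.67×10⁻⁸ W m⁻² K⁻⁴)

T_eq ≈ 241 K

Flux at 0.756 AU: S = 1360/0.756² = 2380 W m⁻².
Energy balance: absorbed = emitted ⇒ πR²·S(1−A) = 4πR²·σT_eq⁴, so T_eq⁴ = S(1−A)/(4σ).
T_eq = [2380 × 0.32 / (4 × 5.67×10⁻⁸)]^(1/4) = (3.36×10⁹)^(1/4) = 241 K.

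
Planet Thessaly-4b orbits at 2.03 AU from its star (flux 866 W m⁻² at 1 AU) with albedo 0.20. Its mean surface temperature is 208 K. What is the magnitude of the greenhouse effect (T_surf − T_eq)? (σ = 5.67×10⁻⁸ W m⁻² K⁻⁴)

S = 866/2.03² = 210.1 W m⁻².
T_eq = [S(1−A)/(4σ)]^(1/4) = [210.1×0.80/(4×5.67×10⁻⁸)]^(1/4) = 165.0 K.
ΔT = T_surf − T_eq = 208 − 165.0.

ΔT ≈ 43.0 K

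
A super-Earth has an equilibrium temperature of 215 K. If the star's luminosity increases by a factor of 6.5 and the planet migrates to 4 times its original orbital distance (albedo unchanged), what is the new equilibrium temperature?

T_eq ≈ 172 K

T_eq ∝ L^(1/4) · d^(−1/2).
T′ = 215 × 6.5^(1/4) / 4^(1/2) = 172 K.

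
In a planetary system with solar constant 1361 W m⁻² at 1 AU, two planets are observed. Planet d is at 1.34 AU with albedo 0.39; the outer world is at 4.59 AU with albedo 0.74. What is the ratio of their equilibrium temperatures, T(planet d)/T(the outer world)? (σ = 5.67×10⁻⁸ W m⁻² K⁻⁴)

T₁/T₂ ≈ 2.291

T_eq = [S₀(1−A)/(4σd²)]^(1/4), so T ∝ (1−A)^(1/4) / √d.
T₁ = [1361×0.61/(4×5.67×10⁻⁸×1.34²)]^(1/4) = 212.49 K.
T₂ = [1361×0.26/(4×5.67×10⁻⁸×4.59²)]^(1/4) = 92.77 K.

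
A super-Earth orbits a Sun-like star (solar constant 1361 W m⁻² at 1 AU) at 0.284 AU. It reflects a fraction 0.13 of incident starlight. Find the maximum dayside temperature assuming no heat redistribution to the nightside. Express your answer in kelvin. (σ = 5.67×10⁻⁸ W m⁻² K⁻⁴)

Flux at 0.284 AU: S = 1361/0.284² = 1.69×10⁴ W m⁻².
With no redistribution each surface element balances locally: S(1−A) = σT⁴.
T = [1.69×10⁴ × 0.87 / 5.67×10⁻⁸]^(1/4) = (2.59×10¹¹)^(1/4) = 713 K.

T_ss ≈ 713 K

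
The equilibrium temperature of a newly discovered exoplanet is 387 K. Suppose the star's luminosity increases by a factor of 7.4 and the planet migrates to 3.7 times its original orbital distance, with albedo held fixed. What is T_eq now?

T_eq ∝ L^(1/4) · d^(−1/2).
T′ = 387 × 7.4^(1/4) / 3.7^(1/2) = 332 K.

T_eq ≈ 332 K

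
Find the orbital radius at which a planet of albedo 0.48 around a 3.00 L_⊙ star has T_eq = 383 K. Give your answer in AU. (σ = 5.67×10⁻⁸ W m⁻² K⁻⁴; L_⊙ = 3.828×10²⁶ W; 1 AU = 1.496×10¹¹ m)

L = 3.00 × 3.828×10²⁶ = 1.15×10²⁷ W.
From T_eq⁴ = L(1−A)/(16πσd²): d = √[L(1−A)/(16πσT_eq⁴)].
d = √[1.15×10²⁷ × 0.52 / (16π × 5.67×10⁻⁸ × (383)⁴)] = 9.87×10¹⁰ m = 0.660 AU.

d ≈ 0.660 AU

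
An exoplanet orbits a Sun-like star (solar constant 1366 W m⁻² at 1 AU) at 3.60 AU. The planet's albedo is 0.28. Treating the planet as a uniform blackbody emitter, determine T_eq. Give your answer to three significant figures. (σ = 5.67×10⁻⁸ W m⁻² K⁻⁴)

Flux at 3.60 AU: S = 1366/3.60² = 105 W m⁻².
Energy balance: absorbed = emitted ⇒ πR²·S(1−A) = 4πR²·σT_eq⁴, so T_eq⁴ = S(1−A)/(4σ).
T_eq = [105 × 0.72 / (4 × 5.67×10⁻⁸)]^(1/4) = (3.35×10⁸)^(1/4) = 135 K.

T_eq ≈ 135 K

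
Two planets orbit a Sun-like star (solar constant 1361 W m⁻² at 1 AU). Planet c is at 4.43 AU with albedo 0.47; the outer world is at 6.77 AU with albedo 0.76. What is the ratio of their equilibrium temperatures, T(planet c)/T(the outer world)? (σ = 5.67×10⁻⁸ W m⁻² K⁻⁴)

T₁/T₂ ≈ 1.507

T_eq = [S₀(1−A)/(4σd²)]^(1/4), so T ∝ (1−A)^(1/4) / √d.
T₁ = [1361×0.53/(4×5.67×10⁻⁸×4.43²)]^(1/4) = 112.83 K.
T₂ = [1361×0.24/(4×5.67×10⁻⁸×6.77²)]^(1/4) = 74.87 K.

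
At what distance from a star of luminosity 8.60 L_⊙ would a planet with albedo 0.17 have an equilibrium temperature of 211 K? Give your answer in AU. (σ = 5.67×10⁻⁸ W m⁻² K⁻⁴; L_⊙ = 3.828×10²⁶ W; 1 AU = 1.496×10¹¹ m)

d ≈ 4.65 AU

L = 8.60 × 3.828×10²⁶ = 3.29×10²⁷ W.
From T_eq⁴ = L(1−A)/(16πσd²): d = √[L(1−A)/(16πσT_eq⁴)].
d = √[3.29×10²⁷ × 0.83 / (16π × 5.67×10⁻⁸ × (211)⁴)] = 6.95×10¹¹ m = 4.65 AU.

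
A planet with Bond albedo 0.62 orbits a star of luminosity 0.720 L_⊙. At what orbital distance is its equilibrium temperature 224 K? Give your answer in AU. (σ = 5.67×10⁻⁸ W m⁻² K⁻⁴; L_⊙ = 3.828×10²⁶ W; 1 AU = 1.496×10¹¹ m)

L = 0.720 × 3.828×10²⁶ = 2.76×10²⁶ W.
From T_eq⁴ = L(1−A)/(16πσd²): d = √[L(1−A)/(16πσT_eq⁴)].
d = √[2.76×10²⁶ × 0.38 / (16π × 5.67×10⁻⁸ × (224)⁴)] = 1.21×10¹¹ m = 0.808 AU.

d ≈ 0.808 AU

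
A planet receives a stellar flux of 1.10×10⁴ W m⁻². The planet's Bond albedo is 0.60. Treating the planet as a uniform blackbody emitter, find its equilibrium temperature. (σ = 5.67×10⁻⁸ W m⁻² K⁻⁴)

Energy balance: absorbed = emitted ⇒ πR²·S(1−A) = 4πR²·σT_eq⁴, so T_eq⁴ = S(1−A)/(4σ).
T_eq = [1.10×10⁴ × 0.40 / (4 × 5.67×10⁻⁸)]^(1/4) = (1.94×10¹⁰)^(1/4) = 373 K.

T_eq ≈ 373 K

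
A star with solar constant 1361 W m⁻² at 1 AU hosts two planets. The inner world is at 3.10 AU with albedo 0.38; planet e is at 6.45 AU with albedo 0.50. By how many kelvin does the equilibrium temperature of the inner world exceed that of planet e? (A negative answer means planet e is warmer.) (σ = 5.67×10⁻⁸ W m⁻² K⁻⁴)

ΔT ≈ 48.1 K

T_eq = [S₀(1−A)/(4σd²)]^(1/4), so T ∝ (1−A)^(1/4) / √d.
T₁ = [1361×0.62/(4×5.67×10⁻⁸×3.10²)]^(1/4) = 140.27 K.
T₂ = [1361×0.50/(4×5.67×10⁻⁸×6.45²)]^(1/4) = 92.15 K.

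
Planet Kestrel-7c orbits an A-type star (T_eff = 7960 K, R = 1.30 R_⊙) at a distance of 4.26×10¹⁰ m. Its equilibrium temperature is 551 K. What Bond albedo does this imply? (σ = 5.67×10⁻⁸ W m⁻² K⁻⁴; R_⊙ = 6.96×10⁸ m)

A ≈ 0.80

R_⋆ = 1.30 × 6.96×10⁸ = 9.05×10⁸ m.
L = 4πR_⋆²σT_⋆⁴ = 4π(9.05×10⁸)² × 5.67×10⁻⁸ × (7960)⁴ = 2.34×10²⁷ W.
S = L/(4πd²) = 1.03×10⁵ W m⁻².
From T_eq⁴ = S(1−A)/(4σ): 1−A = 4σT_eq⁴/S.
1−A = 4 × 5.67×10⁻⁸ × (551)⁴ / 1.03×10⁵ = 0.204.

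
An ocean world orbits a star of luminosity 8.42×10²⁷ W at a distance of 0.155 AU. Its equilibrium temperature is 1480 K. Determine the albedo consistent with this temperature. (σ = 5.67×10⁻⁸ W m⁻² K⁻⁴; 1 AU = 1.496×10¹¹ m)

d = 0.155 AU = 2.32×10¹⁰ m.
Flux: S = L/(4πd²) = 8.42×10²⁷/(4π×(2.32×10¹⁰)²) = 1.25×10⁶ W m⁻².
From T_eq⁴ = S(1−A)/(4σ): 1−A = 4σT_eq⁴/S.
1−A = 4 × 5.67×10⁻⁸ × (1480)⁴ / 1.25×10⁶ = 0.873.

A ≈ 0.13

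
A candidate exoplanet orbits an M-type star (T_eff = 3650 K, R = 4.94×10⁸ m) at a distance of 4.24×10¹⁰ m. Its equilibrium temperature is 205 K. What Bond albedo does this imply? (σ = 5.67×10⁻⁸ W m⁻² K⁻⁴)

L = 4πR_⋆²σT_⋆⁴ = 4π(4.94×10⁸)² × 5.67×10⁻⁸ × (3650)⁴ = 3.09×10²⁵ W.
S = L/(4πd²) = 1370 W m⁻².
From T_eq⁴ = S(1−A)/(4σ): 1−A = 4σT_eq⁴/S.
1−A = 4 × 5.67×10⁻⁸ × (205)⁴ / 1370 = 0.293.

A ≈ 0.71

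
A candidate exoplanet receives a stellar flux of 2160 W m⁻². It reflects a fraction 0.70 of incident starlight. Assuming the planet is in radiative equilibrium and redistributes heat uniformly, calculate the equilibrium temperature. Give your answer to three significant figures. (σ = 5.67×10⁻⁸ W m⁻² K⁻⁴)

Energy balance: absorbed = emitted ⇒ πR²·S(1−A) = 4πR²·σT_eq⁴, so T_eq⁴ = S(1−A)/(4σ).
T_eq = [2160 × 0.30 / (4 × 5.67×10⁻⁸)]^(1/4) = (2.86×10⁹)^(1/4) = 231 K.

T_eq ≈ 231 K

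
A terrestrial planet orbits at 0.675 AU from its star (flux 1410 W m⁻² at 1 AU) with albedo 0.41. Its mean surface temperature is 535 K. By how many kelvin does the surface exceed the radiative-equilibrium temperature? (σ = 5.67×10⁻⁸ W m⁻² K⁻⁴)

S = 1410/0.675² = 3095 W m⁻².
T_eq = [S(1−A)/(4σ)]^(1/4) = [3095×0.59/(4×5.67×10⁻⁸)]^(1/4) = 299.5 K.
ΔT = T_surf − T_eq = 535 − 299.5.

ΔT ≈ 235.5 K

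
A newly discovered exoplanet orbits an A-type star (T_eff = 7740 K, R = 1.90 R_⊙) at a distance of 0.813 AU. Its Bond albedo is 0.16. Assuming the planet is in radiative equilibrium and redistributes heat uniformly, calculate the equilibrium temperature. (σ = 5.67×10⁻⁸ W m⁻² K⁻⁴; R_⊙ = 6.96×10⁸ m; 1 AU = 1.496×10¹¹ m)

T_eq ≈ 546 K

R_⋆ = 1.90 × 6.96×10⁸ = 1.32×10⁹ m.
d = 0.813 AU = 1.22×10¹¹ m.
L = 4πR_⋆²σT_⋆⁴ = 4π(1.32×10⁹)² × 5.67×10⁻⁸ × (7740)⁴ = 4.47×10²⁷ W.
S = L/(4πd²) = 2.41×10⁴ W m⁻².
Energy balance: absorbed = emitted ⇒ πR²·S(1−A) = 4πR²·σT_eq⁴, so T_eq⁴ = S(1−A)/(4σ).
T_eq = [2.41×10⁴ × 0.84 / (4 × 5.67×10⁻⁸)]^(1/4) = (8.91×10¹⁰)^(1/4) = 546 K.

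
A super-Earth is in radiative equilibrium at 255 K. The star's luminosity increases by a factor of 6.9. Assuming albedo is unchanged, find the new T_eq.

T_eq ≈ 413 K

T_eq ∝ L^(1/4) · d^(−1/2).
T′ = 255 × 6.9^(1/4) = 413 K.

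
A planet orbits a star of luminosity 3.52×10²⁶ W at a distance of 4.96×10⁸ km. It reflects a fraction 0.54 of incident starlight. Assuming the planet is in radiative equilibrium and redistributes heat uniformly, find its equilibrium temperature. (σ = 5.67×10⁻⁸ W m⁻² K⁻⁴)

d = 4.96×10⁸ km = 4.96×10¹¹ m.
Flux: S = L/(4πd²) = 3.52×10²⁶/(4π×(4.96×10¹¹)²) = 114 W m⁻².
Energy balance: absorbed = emitted ⇒ πR²·S(1−A) = 4πR²·σT_eq⁴, so T_eq⁴ = S(1−A)/(4σ).
T_eq = [114 × 0.46 / (4 × 5.67×10⁻⁸)]^(1/4) = (2.31×10⁸)^(1/4) = 123 K.

T_eq ≈ 123 K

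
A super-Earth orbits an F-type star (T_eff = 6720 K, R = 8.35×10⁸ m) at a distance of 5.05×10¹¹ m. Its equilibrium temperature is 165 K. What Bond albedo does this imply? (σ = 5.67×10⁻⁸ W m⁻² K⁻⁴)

L = 4πR_⋆²σT_⋆⁴ = 4π(8.35×10⁸)² × 5.67×10⁻⁸ × (6720)⁴ = 1.01×10²⁷ W.
S = L/(4πd²) = 316 W m⁻².
From T_eq⁴ = S(1−A)/(4σ): 1−A = 4σT_eq⁴/S.
1−A = 4 × 5.67×10⁻⁸ × (165)⁴ / 316 = 0.532.

A ≈ 0.47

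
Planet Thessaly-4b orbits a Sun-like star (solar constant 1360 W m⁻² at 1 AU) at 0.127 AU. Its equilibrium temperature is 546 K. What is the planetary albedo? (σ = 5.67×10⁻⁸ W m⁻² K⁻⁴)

Flux at 0.127 AU: S = 1360/0.127² = 8.43×10⁴ W m⁻².
From T_eq⁴ = S(1−A)/(4σ): 1−A = 4σT_eq⁴/S.
1−A = 4 × 5.67×10⁻⁸ × (546)⁴ / 8.43×10⁴ = 0.239.

A ≈ 0.76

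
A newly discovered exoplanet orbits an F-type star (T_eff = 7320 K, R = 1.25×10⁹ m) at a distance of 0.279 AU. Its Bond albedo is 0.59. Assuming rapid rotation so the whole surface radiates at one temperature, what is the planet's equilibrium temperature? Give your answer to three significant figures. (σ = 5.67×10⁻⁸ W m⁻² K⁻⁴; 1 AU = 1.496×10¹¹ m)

d = 0.279 AU = 4.17×10¹⁰ m.
L = 4πR_⋆²σT_⋆⁴ = 4π(1.25×10⁹)² × 5.67×10⁻⁸ × (7320)⁴ = 3.20×10²⁷ W.
S = L/(4πd²) = 1.46×10⁵ W m⁻².
Energy balance: absorbed = emitted ⇒ πR²·S(1−A) = 4πR²·σT_eq⁴, so T_eq⁴ = S(1−A)/(4σ).
T_eq = [1.46×10⁵ × 0.41 / (4 × 5.67×10⁻⁸)]^(1/4) = (2.64×10¹¹)^(1/4) = 717 K.

T_eq ≈ 717 K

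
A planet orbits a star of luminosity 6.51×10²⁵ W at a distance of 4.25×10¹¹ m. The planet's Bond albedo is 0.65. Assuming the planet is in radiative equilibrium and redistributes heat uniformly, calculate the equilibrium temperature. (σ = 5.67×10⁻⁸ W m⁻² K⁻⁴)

T_eq ≈ 81.6 K

Flux: S = L/(4πd²) = 6.51×10²⁵/(4π×(4.25×10¹¹)²) = 28.7 W m⁻².
Energy balance: absorbed = emitted ⇒ πR²·S(1−A) = 4πR²·σT_eq⁴, so T_eq⁴ = S(1−A)/(4σ).
T_eq = [28.7 × 0.35 / (4 × 5.67×10⁻⁸)]^(1/4) = (4.43×10⁷)^(1/4) = 81.6 K.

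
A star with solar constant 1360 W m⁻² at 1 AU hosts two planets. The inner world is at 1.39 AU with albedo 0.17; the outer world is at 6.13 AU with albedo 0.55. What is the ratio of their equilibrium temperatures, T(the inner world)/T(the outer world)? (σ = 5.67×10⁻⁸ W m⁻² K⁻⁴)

T₁/T₂ ≈ 2.447

T_eq = [S₀(1−A)/(4σd²)]^(1/4), so T ∝ (1−A)^(1/4) / √d.
T₁ = [1360×0.83/(4×5.67×10⁻⁸×1.39²)]^(1/4) = 225.29 K.
T₂ = [1360×0.45/(4×5.67×10⁻⁸×6.13²)]^(1/4) = 92.05 K.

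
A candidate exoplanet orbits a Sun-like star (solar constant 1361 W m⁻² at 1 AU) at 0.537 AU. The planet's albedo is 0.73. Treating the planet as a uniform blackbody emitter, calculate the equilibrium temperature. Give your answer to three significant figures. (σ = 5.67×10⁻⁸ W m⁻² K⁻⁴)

T_eq ≈ 274 K

Flux at 0.537 AU: S = 1361/0.537² = 4720 W m⁻².
Energy balance: absorbed = emitted ⇒ πR²·S(1−A) = 4πR²·σT_eq⁴, so T_eq⁴ = S(1−A)/(4σ).
T_eq = [4720 × 0.27 / (4 × 5.67×10⁻⁸)]^(1/4) = (5.62×10⁹)^(1/4) = 274 K.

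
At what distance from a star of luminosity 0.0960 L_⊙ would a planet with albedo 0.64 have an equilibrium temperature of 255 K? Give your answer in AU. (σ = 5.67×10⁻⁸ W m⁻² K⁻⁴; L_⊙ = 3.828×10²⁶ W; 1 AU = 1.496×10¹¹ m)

L = 0.0960 × 3.828×10²⁶ = 3.67×10²⁵ W.
From T_eq⁴ = L(1−A)/(16πσd²): d = √[L(1−A)/(16πσT_eq⁴)].
d = √[3.67×10²⁵ × 0.36 / (16π × 5.67×10⁻⁸ × (255)⁴)] = 3.31×10¹⁰ m = 0.221 AU.

d ≈ 0.221 AU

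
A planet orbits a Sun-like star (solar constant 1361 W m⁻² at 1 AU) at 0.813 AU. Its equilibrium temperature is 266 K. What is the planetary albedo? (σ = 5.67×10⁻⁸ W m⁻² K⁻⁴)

A ≈ 0.45

Flux at 0.813 AU: S = 1361/0.813² = 2060 W m⁻².
From T_eq⁴ = S(1−A)/(4σ): 1−A = 4σT_eq⁴/S.
1−A = 4 × 5.67×10⁻⁸ × (266)⁴ / 2060 = 0.551.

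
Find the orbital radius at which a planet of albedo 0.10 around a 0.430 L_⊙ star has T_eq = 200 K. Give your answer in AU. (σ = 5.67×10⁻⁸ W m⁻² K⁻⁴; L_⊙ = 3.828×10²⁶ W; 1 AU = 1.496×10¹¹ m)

L = 0.430 × 3.828×10²⁶ = 1.65×10²⁶ W.
From T_eq⁴ = L(1−A)/(16πσd²): d = √[L(1−A)/(16πσT_eq⁴)].
d = √[1.65×10²⁶ × 0.90 / (16π × 5.67×10⁻⁸ × (200)⁴)] = 1.80×10¹¹ m = 1.20 AU.

d ≈ 1.20 AU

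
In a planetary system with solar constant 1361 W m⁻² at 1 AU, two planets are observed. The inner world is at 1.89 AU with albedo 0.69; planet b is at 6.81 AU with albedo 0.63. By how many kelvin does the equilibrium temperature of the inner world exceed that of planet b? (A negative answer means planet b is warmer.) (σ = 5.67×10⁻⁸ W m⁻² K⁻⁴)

ΔT ≈ 67.9 K

T_eq = [S₀(1−A)/(4σd²)]^(1/4), so T ∝ (1−A)^(1/4) / √d.
T₁ = [1361×0.31/(4×5.67×10⁻⁸×1.89²)]^(1/4) = 151.06 K.
T₂ = [1361×0.37/(4×5.67×10⁻⁸×6.81²)]^(1/4) = 83.18 K.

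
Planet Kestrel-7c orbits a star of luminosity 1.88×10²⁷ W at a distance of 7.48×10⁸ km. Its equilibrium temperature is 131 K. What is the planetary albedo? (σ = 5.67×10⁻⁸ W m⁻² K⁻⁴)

d = 7.48×10⁸ km = 7.48×10¹¹ m.
Flux: S = L/(4πd²) = 1.88×10²⁷/(4π×(7.48×10¹¹)²) = 267 W m⁻².
From T_eq⁴ = S(1−A)/(4σ): 1−A = 4σT_eq⁴/S.
1−A = 4 × 5.67×10⁻⁸ × (131)⁴ / 267 = 0.250.

A ≈ 0.75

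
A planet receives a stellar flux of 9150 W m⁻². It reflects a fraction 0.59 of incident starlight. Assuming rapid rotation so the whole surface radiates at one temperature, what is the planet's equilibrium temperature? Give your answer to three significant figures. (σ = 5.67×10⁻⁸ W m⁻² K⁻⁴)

T_eq ≈ 359 K

Energy balance: absorbed = emitted ⇒ πR²·S(1−A) = 4πR²·σT_eq⁴, so T_eq⁴ = S(1−A)/(4σ).
T_eq = [9150 × 0.41 / (4 × 5.67×10⁻⁸)]^(1/4) = (1.65×10¹⁰)^(1/4) = 359 K.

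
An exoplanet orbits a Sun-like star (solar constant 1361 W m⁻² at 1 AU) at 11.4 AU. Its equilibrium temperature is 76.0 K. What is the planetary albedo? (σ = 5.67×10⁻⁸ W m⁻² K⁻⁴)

A ≈ 0.28

Flux at 11.4 AU: S = 1361/11.4² = 10.5 W m⁻².
From T_eq⁴ = S(1−A)/(4σ): 1−A = 4σT_eq⁴/S.
1−A = 4 × 5.67×10⁻⁸ × (76.0)⁴ / 10.5 = 0.723.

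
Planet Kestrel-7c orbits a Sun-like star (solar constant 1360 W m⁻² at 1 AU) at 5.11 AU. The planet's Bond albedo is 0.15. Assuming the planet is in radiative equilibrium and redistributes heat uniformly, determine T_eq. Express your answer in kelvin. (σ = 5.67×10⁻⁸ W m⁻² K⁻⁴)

T_eq ≈ 118 K

Flux at 5.11 AU: S = 1360/5.11² = 52.1 W m⁻².
Energy balance: absorbed = emitted ⇒ πR²·S(1−A) = 4πR²·σT_eq⁴, so T_eq⁴ = S(1−A)/(4σ).
T_eq = [52.1 × 0.85 / (4 × 5.67×10⁻⁸)]^(1/4) = (1.95×10⁸)^(1/4) = 118 K.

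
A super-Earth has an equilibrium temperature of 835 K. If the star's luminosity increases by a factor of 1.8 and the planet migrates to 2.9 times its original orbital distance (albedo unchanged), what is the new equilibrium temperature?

T_eq ≈ 568 K

T_eq ∝ L^(1/4) · d^(−1/2).
T′ = 835 × 1.8^(1/4) / 2.9^(1/2) = 568 K.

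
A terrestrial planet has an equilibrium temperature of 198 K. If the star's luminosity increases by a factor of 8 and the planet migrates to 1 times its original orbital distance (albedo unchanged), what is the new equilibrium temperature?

T_eq ≈ 333 K

T_eq ∝ L^(1/4) · d^(−1/2).
T′ = 198 × 8^(1/4) / 1^(1/2) = 333 K.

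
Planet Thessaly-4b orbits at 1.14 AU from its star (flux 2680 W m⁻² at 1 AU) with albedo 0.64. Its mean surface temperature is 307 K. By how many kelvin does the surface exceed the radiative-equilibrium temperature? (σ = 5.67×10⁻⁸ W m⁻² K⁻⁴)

S = 2680/1.14² = 2062 W m⁻².
T_eq = [S(1−A)/(4σ)]^(1/4) = [2062×0.36/(4×5.67×10⁻⁸)]^(1/4) = 239.2 K.
ΔT = T_surf − T_eq = 307 − 239.2.

ΔT ≈ 67.8 K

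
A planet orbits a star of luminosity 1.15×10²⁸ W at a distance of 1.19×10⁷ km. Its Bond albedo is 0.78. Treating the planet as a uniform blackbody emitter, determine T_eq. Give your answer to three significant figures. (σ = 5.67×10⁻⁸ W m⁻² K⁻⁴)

T_eq ≈ 1580 K

d = 1.19×10⁷ km = 1.19×10¹⁰ m.
Flux: S = L/(4πd²) = 1.15×10²⁸/(4π×(1.19×10¹⁰)²) = 6.46×10⁶ W m⁻².
Energy balance: absorbed = emitted ⇒ πR²·S(1−A) = 4πR²·σT_eq⁴, so T_eq⁴ = S(1−A)/(4σ).
T_eq = [6.46×10⁶ × 0.22 / (4 × 5.67×10⁻⁸)]^(1/4) = (6.27×10¹²)^(1/4) = 1580 K.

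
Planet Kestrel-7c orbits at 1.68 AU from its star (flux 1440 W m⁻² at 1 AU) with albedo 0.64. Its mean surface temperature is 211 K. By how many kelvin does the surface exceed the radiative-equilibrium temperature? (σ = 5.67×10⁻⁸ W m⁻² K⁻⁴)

S = 1440/1.68² = 510.2 W m⁻².
T_eq = [S(1−A)/(4σ)]^(1/4) = [510.2×0.36/(4×5.67×10⁻⁸)]^(1/4) = 168.7 K.
ΔT = T_surf − T_eq = 211 − 168.7.

ΔT ≈ 42.3 K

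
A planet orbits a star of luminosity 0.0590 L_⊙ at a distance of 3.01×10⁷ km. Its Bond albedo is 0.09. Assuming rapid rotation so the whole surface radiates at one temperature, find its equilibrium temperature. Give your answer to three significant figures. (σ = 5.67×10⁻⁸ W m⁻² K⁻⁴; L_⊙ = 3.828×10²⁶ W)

T_eq ≈ 299 K

d = 3.01×10⁷ km = 3.01×10¹⁰ m.
L = 0.0590 × 3.828×10²⁶ = 2.26×10²⁵ W.
Flux: S = L/(4πd²) = 2.26×10²⁵/(4π×(3.01×10¹⁰)²) = 1980 W m⁻².
Energy balance: absorbed = emitted ⇒ πR²·S(1−A) = 4πR²·σT_eq⁴, so T_eq⁴ = S(1−A)/(4σ).
T_eq = [1980 × 0.91 / (4 × 5.67×10⁻⁸)]^(1/4) = (7.96×10⁹)^(1/4) = 299 K.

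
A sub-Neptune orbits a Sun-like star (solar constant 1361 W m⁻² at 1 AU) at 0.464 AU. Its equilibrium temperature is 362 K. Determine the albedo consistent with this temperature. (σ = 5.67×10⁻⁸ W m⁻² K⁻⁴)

Flux at 0.464 AU: S = 1361/0.464² = 6320 W m⁻².
From T_eq⁴ = S(1−A)/(4σ): 1−A = 4σT_eq⁴/S.
1−A = 4 × 5.67×10⁻⁸ × (362)⁴ / 6320 = 0.616.

A ≈ 0.38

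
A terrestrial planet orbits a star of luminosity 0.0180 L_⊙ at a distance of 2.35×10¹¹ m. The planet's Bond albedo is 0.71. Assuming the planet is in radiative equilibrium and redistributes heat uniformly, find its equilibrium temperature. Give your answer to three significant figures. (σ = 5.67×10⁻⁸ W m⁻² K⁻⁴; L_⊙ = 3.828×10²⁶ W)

L = 0.0180 × 3.828×10²⁶ = 6.89×10²⁴ W.
Flux: S = L/(4πd²) = 6.89×10²⁴/(4π×(2.35×10¹¹)²) = 9.93 W m⁻².
Energy balance: absorbed = emitted ⇒ πR²·S(1−A) = 4πR²·σT_eq⁴, so T_eq⁴ = S(1−A)/(4σ).
T_eq = [9.93 × 0.29 / (4 × 5.67×10⁻⁸)]^(1/4) = (1.27×10⁷)^(1/4) = 59.7 K.

T_eq ≈ 59.7 K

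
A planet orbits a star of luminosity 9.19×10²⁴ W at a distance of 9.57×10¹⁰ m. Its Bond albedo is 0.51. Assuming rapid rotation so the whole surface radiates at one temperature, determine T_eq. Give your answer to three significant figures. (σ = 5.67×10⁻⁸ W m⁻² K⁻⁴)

Flux: S = L/(4πd²) = 9.19×10²⁴/(4π×(9.57×10¹⁰)²) = 79.9 W m⁻².
Energy balance: absorbed = emitted ⇒ πR²·S(1−A) = 4πR²·σT_eq⁴, so T_eq⁴ = S(1−A)/(4σ).
T_eq = [79.9 × 0.49 / (4 × 5.67×10⁻⁸)]^(1/4) = (1.73×10⁸)^(1/4) = 115 K.

T_eq ≈ 115 K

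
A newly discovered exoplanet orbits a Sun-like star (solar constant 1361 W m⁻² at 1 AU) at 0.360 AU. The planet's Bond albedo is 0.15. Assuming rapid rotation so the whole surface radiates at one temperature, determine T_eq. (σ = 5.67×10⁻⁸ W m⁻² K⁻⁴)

T_eq ≈ 445 K

Flux at 0.360 AU: S = 1361/0.360² = 1.05×10⁴ W m⁻².
Energy balance: absorbed = emitted ⇒ πR²·S(1−A) = 4πR²·σT_eq⁴, so T_eq⁴ = S(1−A)/(4σ).
T_eq = [1.05×10⁴ × 0.85 / (4 × 5.67×10⁻⁸)]^(1/4) = (3.94×10¹⁰)^(1/4) = 445 K.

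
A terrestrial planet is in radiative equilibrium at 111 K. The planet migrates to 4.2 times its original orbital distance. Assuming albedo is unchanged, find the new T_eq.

T_eq ≈ 54.2 K

T_eq ∝ L^(1/4) · d^(−1/2).
T′ = 111 / 4.2^(1/2) = 54.2 K.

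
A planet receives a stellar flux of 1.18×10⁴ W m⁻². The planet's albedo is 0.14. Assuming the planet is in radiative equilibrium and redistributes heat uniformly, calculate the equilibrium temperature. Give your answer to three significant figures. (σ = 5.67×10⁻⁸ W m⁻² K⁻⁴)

Energy balance: absorbed = emitted ⇒ πR²·S(1−A) = 4πR²·σT_eq⁴, so T_eq⁴ = S(1−A)/(4σ).
T_eq = [1.18×10⁴ × 0.86 / (4 × 5.67×10⁻⁸)]^(1/4) = (4.47×10¹⁰)^(1/4) = 460 K.

T_eq ≈ 460 K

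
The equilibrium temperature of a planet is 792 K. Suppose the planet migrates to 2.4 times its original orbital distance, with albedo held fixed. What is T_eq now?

T_eq ∝ L^(1/4) · d^(−1/2).
T′ = 792 / 2.4^(1/2) = 511 K.

T_eq ≈ 511 K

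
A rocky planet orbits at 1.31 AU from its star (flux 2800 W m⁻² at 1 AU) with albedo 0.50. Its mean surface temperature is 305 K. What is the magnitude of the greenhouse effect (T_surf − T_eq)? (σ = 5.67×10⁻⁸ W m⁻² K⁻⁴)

S = 2800/1.31² = 1632 W m⁻².
T_eq = [S(1−A)/(4σ)]^(1/4) = [1632×0.50/(4×5.67×10⁻⁸)]^(1/4) = 244.9 K.
ΔT = T_surf − T_eq = 305 − 244.9.

ΔT ≈ 60.1 K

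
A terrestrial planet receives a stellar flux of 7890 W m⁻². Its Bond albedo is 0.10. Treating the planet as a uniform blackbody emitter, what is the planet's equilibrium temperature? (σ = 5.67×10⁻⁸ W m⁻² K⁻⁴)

Energy balance: absorbed = emitted ⇒ πR²·S(1−A) = 4πR²·σT_eq⁴, so T_eq⁴ = S(1−A)/(4σ).
T_eq = [7890 × 0.90 / (4 × 5.67×10⁻⁸)]^(1/4) = (3.13×10¹⁰)^(1/4) = 421 K.

T_eq ≈ 421 K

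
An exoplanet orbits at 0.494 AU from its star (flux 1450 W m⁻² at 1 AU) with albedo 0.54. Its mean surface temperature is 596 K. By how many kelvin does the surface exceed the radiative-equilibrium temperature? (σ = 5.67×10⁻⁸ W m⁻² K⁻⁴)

S = 1450/0.494² = 5942 W m⁻².
T_eq = [S(1−A)/(4σ)]^(1/4) = [5942×0.46/(4×5.67×10⁻⁸)]^(1/4) = 331.3 K.
ΔT = T_surf − T_eq = 596 − 331.3.

ΔT ≈ 264.7 K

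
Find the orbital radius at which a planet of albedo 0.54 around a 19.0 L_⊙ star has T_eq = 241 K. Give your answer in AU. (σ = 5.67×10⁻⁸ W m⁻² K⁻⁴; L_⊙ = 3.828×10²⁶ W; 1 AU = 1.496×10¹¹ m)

d ≈ 3.94 AU

L = 19.0 × 3.828×10²⁶ = 7.27×10²⁷ W.
From T_eq⁴ = L(1−A)/(16πσd²): d = √[L(1−A)/(16πσT_eq⁴)].
d = √[7.27×10²⁷ × 0.46 / (16π × 5.67×10⁻⁸ × (241)⁴)] = 5.90×10¹¹ m = 3.94 AU.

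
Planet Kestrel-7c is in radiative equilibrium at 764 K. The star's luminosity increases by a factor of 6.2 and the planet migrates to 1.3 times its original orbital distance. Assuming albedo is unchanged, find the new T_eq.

T_eq ≈ 1060 K

T_eq ∝ L^(1/4) · d^(−1/2).
T′ = 764 × 6.2^(1/4) / 1.3^(1/2) = 1060 K.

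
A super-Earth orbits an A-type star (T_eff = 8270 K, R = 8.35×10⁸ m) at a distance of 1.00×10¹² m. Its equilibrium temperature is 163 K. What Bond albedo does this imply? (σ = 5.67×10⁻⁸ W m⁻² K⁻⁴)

A ≈ 0.13

L = 4πR_⋆²σT_⋆⁴ = 4π(8.35×10⁸)² × 5.67×10⁻⁸ × (8270)⁴ = 2.32×10²⁷ W.
S = L/(4πd²) = 185 W m⁻².
From T_eq⁴ = S(1−A)/(4σ): 1−A = 4σT_eq⁴/S.
1−A = 4 × 5.67×10⁻⁸ × (163)⁴ / 185 = 0.866.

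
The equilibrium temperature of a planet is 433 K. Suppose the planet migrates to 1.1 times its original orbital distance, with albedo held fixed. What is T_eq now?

T_eq ≈ 413 K

T_eq ∝ L^(1/4) · d^(−1/2).
T′ = 433 / 1.1^(1/2) = 413 K.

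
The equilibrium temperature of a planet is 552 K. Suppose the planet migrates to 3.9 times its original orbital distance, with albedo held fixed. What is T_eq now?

T_eq ≈ 280 K

T_eq ∝ L^(1/4) · d^(−1/2).
T′ = 552 / 3.9^(1/2) = 280 K.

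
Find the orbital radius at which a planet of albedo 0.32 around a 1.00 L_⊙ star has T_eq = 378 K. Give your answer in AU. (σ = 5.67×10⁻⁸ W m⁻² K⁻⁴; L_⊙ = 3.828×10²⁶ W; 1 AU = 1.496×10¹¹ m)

L = 1.00 × 3.828×10²⁶ = 3.83×10²⁶ W.
From T_eq⁴ = L(1−A)/(16πσd²): d = √[L(1−A)/(16πσT_eq⁴)].
d = √[3.83×10²⁶ × 0.68 / (16π × 5.67×10⁻⁸ × (378)⁴)] = 6.69×10¹⁰ m = 0.447 AU.

d ≈ 0.447 AU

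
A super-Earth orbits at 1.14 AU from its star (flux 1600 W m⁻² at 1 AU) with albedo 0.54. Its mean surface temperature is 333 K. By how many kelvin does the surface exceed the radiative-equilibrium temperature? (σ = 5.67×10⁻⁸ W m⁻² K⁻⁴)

ΔT ≈ 109.5 K

S = 1600/1.14² = 1231 W m⁻².
T_eq = [S(1−A)/(4σ)]^(1/4) = [1231×0.46/(4×5.67×10⁻⁸)]^(1/4) = 223.5 K.
ΔT = T_surf − T_eq = 333 − 223.5.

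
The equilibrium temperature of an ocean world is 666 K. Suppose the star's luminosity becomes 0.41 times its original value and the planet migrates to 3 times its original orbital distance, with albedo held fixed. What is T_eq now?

T_eq ≈ 308 K

T_eq ∝ L^(1/4) · d^(−1/2).
T′ = 666 × 0.41^(1/4) / 3^(1/2) = 308 K.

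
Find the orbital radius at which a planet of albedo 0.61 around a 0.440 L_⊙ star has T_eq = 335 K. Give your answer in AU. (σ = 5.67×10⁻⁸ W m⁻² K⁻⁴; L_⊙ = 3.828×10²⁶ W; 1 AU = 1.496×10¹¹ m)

d ≈ 0.286 AU

L = 0.440 × 3.828×10²⁶ = 1.68×10²⁶ W.
From T_eq⁴ = L(1−A)/(16πσd²): d = √[L(1−A)/(16πσT_eq⁴)].
d = √[1.68×10²⁶ × 0.39 / (16π × 5.67×10⁻⁸ × (335)⁴)] = 4.28×10¹⁰ m = 0.286 AU.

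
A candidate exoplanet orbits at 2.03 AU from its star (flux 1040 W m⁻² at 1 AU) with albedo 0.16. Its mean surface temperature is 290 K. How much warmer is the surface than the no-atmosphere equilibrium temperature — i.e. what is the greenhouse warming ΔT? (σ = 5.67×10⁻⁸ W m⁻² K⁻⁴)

S = 1040/2.03² = 252.4 W m⁻².
T_eq = [S(1−A)/(4σ)]^(1/4) = [252.4×0.84/(4×5.67×10⁻⁸)]^(1/4) = 174.9 K.
ΔT = T_surf − T_eq = 290 − 174.9.

ΔT ≈ 115.1 K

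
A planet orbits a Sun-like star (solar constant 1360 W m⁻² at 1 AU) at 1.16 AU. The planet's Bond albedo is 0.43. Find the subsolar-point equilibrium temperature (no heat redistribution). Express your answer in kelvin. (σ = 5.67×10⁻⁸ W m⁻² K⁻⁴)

Flux at 1.16 AU: S = 1360/1.16² = 1010 W m⁻².
At the subsolar point the surface absorbs S(1−A) and emits σT⁴ per unit area — no factor of 4, since only the local patch is in balance.
T = [1010 × 0.57 / 5.67×10⁻⁸]^(1/4) = (1.02×10¹⁰)^(1/4) = 317 K.

T_ss ≈ 317 K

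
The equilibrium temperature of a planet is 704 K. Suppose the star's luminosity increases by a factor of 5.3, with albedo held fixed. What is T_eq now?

T_eq ∝ L^(1/4) · d^(−1/2).
T′ = 704 × 5.3^(1/4) = 1070 K.

T_eq ≈ 1070 K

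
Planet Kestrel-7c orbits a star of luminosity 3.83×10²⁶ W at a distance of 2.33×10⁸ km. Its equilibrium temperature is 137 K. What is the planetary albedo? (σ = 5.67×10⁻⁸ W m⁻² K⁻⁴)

d = 2.33×10⁸ km = 2.33×10¹¹ m.
Flux: S = L/(4πd²) = 3.83×10²⁶/(4π×(2.33×10¹¹)²) = 561 W m⁻².
From T_eq⁴ = S(1−A)/(4σ): 1−A = 4σT_eq⁴/S.
1−A = 4 × 5.67×10⁻⁸ × (137)⁴ / 561 = 0.142.

A ≈ 0.86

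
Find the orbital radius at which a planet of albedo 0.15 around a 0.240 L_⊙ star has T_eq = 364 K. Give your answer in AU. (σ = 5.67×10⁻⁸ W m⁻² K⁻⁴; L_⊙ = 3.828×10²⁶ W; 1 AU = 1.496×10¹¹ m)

d ≈ 0.264 AU

L = 0.240 × 3.828×10²⁶ = 9.19×10²⁵ W.
From T_eq⁴ = L(1−A)/(16πσd²): d = √[L(1−A)/(16πσT_eq⁴)].
d = √[9.19×10²⁵ × 0.85 / (16π × 5.67×10⁻⁸ × (364)⁴)] = 3.95×10¹⁰ m = 0.264 AU.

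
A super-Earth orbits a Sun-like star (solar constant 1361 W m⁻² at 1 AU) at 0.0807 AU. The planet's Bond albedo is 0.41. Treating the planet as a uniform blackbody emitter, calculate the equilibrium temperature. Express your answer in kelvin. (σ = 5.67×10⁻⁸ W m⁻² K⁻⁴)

Flux at 0.0807 AU: S = 1361/0.0807² = 2.09×10⁵ W m⁻².
Energy balance: absorbed = emitted ⇒ πR²·S(1−A) = 4πR²·σT_eq⁴, so T_eq⁴ = S(1−A)/(4σ).
T_eq = [2.09×10⁵ × 0.59 / (4 × 5.67×10⁻⁸)]^(1/4) = (5.44×10¹¹)^(1/4) = 859 K.

T_eq ≈ 859 K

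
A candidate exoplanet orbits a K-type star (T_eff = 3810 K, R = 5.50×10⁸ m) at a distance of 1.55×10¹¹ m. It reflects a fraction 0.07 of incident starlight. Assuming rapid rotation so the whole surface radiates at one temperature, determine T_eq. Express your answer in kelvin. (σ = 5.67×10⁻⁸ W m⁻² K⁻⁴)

L = 4πR_⋆²σT_⋆⁴ = 4π(5.50×10⁸)² × 5.67×10⁻⁸ × (3810)⁴ = 4.54×10²⁵ W.
S = L/(4πd²) = 150 W m⁻².
Energy balance: absorbed = emitted ⇒ πR²·S(1−A) = 4πR²·σT_eq⁴, so T_eq⁴ = S(1−A)/(4σ).
T_eq = [150 × 0.93 / (4 × 5.67×10⁻⁸)]^(1/4) = (6.17×10⁸)^(1/4) = 158 K.

T_eq ≈ 158 K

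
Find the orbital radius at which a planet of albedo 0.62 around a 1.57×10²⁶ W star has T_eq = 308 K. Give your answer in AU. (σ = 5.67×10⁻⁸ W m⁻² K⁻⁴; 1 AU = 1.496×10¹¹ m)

From T_eq⁴ = L(1−A)/(16πσd²): d = √[L(1−A)/(16πσT_eq⁴)].
d = √[1.57×10²⁶ × 0.38 / (16π × 5.67×10⁻⁸ × (308)⁴)] = 4.82×10¹⁰ m = 0.322 AU.

d ≈ 0.322 AU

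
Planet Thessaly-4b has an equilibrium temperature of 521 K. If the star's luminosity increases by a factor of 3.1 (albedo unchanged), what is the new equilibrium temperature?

T_eq ≈ 691 K

T_eq ∝ L^(1/4) · d^(−1/2).
T′ = 521 × 3.1^(1/4) = 691 K.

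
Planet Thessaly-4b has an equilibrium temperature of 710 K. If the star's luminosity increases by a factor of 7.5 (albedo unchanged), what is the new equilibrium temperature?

T_eq ≈ 1170 K

T_eq ∝ L^(1/4) · d^(−1/2).
T′ = 710 × 7.5^(1/4) = 1170 K.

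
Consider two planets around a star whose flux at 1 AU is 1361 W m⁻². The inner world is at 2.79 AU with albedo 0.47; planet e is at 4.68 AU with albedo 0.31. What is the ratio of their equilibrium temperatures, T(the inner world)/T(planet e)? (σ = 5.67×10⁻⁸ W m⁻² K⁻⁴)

T₁/T₂ ≈ 1.212

T_eq = [S₀(1−A)/(4σd²)]^(1/4), so T ∝ (1−A)^(1/4) / √d.
T₁ = [1361×0.53/(4×5.67×10⁻⁸×2.79²)]^(1/4) = 142.17 K.
T₂ = [1361×0.69/(4×5.67×10⁻⁸×4.68²)]^(1/4) = 117.26 K.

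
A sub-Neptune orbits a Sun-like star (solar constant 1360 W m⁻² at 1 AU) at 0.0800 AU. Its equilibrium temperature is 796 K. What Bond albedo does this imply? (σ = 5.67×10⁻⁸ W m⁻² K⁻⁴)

Flux at 0.0800 AU: S = 1360/0.0800² = 2.12×10⁵ W m⁻².
From T_eq⁴ = S(1−A)/(4σ): 1−A = 4σT_eq⁴/S.
1−A = 4 × 5.67×10⁻⁸ × (796)⁴ / 2.12×10⁵ = 0.428.

A ≈ 0.57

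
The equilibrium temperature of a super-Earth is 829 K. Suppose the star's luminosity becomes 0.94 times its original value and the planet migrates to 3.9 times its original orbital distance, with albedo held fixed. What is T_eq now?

T_eq ≈ 413 K

T_eq ∝ L^(1/4) · d^(−1/2).
T′ = 829 × 0.94^(1/4) / 3.9^(1/2) = 413 K.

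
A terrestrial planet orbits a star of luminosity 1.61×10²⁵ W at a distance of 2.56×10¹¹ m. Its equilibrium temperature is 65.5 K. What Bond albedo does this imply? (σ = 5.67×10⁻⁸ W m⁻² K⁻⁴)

A ≈ 0.79

Flux: S = L/(4πd²) = 1.61×10²⁵/(4π×(2.56×10¹¹)²) = 19.5 W m⁻².
From T_eq⁴ = S(1−A)/(4σ): 1−A = 4σT_eq⁴/S.
1−A = 4 × 5.67×10⁻⁸ × (65.5)⁴ / 19.5 = 0.214.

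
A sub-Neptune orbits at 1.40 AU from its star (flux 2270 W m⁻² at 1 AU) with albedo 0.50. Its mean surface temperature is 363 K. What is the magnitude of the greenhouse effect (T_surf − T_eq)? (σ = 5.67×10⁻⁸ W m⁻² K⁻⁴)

S = 2270/1.40² = 1158 W m⁻².
T_eq = [S(1−A)/(4σ)]^(1/4) = [1158×0.50/(4×5.67×10⁻⁸)]^(1/4) = 224.8 K.
ΔT = T_surf − T_eq = 363 − 224.8.

ΔT ≈ 138.2 K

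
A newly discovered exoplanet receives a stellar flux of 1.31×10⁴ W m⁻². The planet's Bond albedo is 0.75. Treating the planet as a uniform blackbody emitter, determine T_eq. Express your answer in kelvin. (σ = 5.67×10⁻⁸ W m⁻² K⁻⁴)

T_eq ≈ 347 K

Energy balance: absorbed = emitted ⇒ πR²·S(1−A) = 4πR²·σT_eq⁴, so T_eq⁴ = S(1−A)/(4σ).
T_eq = [1.31×10⁴ × 0.25 / (4 × 5.67×10⁻⁸)]^(1/4) = (1.44×10¹⁰)^(1/4) = 347 K.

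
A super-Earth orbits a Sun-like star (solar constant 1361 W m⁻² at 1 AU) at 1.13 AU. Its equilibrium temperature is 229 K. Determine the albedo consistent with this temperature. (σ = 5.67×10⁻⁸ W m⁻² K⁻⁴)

A ≈ 0.41

Flux at 1.13 AU: S = 1361/1.13² = 1070 W m⁻².
From T_eq⁴ = S(1−A)/(4σ): 1−A = 4σT_eq⁴/S.
1−A = 4 × 5.67×10⁻⁸ × (229)⁴ / 1070 = 0.585.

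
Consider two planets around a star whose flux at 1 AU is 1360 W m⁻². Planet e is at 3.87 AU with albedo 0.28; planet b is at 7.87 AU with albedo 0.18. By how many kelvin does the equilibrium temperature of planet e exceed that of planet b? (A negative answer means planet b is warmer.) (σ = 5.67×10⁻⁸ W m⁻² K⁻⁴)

ΔT ≈ 35.9 K

T_eq = [S₀(1−A)/(4σd²)]^(1/4), so T ∝ (1−A)^(1/4) / √d.
T₁ = [1360×0.72/(4×5.67×10⁻⁸×3.87²)]^(1/4) = 130.30 K.
T₂ = [1360×0.82/(4×5.67×10⁻⁸×7.87²)]^(1/4) = 94.39 K.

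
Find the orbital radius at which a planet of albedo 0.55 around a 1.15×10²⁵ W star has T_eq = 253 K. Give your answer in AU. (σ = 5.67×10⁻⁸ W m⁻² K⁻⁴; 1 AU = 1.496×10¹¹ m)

From T_eq⁴ = L(1−A)/(16πσd²): d = √[L(1−A)/(16πσT_eq⁴)].
d = √[1.15×10²⁵ × 0.45 / (16π × 5.67×10⁻⁸ × (253)⁴)] = 2.11×10¹⁰ m = 0.141 AU.

d ≈ 0.141 AU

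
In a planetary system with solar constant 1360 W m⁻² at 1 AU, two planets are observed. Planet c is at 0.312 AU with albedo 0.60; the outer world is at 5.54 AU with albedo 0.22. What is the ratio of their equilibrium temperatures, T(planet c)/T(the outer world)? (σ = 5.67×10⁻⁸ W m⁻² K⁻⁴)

T₁/T₂ ≈ 3.566

T_eq = [S₀(1−A)/(4σd²)]^(1/4), so T ∝ (1−A)^(1/4) / √d.
T₁ = [1360×0.40/(4×5.67×10⁻⁸×0.312²)]^(1/4) = 396.20 K.
T₂ = [1360×0.78/(4×5.67×10⁻⁸×5.54²)]^(1/4) = 111.11 K.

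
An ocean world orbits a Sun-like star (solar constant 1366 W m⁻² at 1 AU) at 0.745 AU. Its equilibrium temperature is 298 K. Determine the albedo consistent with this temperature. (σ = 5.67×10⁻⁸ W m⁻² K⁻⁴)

A ≈ 0.27

Flux at 0.745 AU: S = 1366/0.745² = 2460 W m⁻².
From T_eq⁴ = S(1−A)/(4σ): 1−A = 4σT_eq⁴/S.
1−A = 4 × 5.67×10⁻⁸ × (298)⁴ / 2460 = 0.727.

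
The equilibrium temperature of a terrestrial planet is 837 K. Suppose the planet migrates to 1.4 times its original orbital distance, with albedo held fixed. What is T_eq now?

T_eq ≈ 707 K

T_eq ∝ L^(1/4) · d^(−1/2).
T′ = 837 / 1.4^(1/2) = 707 K.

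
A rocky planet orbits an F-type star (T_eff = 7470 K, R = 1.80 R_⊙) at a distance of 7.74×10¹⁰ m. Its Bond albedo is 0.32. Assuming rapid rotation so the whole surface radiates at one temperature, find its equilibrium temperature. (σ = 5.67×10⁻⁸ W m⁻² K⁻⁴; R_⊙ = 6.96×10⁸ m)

R_⋆ = 1.80 × 6.96×10⁸ = 1.25×10⁹ m.
L = 4πR_⋆²σT_⋆⁴ = 4π(1.25×10⁹)² × 5.67×10⁻⁸ × (7470)⁴ = 3.48×10²⁷ W.
S = L/(4πd²) = 4.63×10⁴ W m⁻².
Energy balance: absorbed = emitted ⇒ πR²·S(1−A) = 4πR²·σT_eq⁴, so T_eq⁴ = S(1−A)/(4σ).
T_eq = [4.63×10⁴ × 0.68 / (4 × 5.67×10⁻⁸)]^(1/4) = (1.39×10¹¹)^(1/4) = 610 K.

T_eq ≈ 610 K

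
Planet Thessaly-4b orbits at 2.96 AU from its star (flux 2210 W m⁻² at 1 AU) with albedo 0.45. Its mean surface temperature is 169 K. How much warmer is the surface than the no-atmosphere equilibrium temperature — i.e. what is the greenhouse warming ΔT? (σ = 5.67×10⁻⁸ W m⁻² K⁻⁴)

S = 2210/2.96² = 252.2 W m⁻².
T_eq = [S(1−A)/(4σ)]^(1/4) = [252.2×0.55/(4×5.67×10⁻⁸)]^(1/4) = 157.3 K.
ΔT = T_surf − T_eq = 169 − 157.3.

ΔT ≈ 11.7 K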